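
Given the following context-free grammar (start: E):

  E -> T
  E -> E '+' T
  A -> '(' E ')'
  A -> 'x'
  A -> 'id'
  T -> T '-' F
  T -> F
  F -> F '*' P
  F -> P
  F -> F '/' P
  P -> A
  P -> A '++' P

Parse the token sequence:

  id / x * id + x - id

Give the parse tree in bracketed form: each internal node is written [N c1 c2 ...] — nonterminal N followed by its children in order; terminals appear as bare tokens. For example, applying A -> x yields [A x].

E
E + T
T + T
F + T
F * P + T
F / P * P + T
P / P * P + T
A / P * P + T
id / P * P + T
id / A * P + T
id / x * P + T
id / x * A + T
id / x * id + T
id / x * id + T - F
id / x * id + F - F
id / x * id + P - F
id / x * id + A - F
id / x * id + x - F
id / x * id + x - P
id / x * id + x - A
id / x * id + x - id

[E [E [T [F [F [F [P [A id]]] / [P [A x]]] * [P [A id]]]]] + [T [T [F [P [A x]]]] - [F [P [A id]]]]]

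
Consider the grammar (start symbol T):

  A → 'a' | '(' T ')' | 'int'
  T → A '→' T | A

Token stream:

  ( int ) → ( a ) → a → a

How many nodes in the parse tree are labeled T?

[T [A ( [T [A int]] )] → [T [A ( [T [A a]] )] → [T [A a] → [T [A a]]]]]

6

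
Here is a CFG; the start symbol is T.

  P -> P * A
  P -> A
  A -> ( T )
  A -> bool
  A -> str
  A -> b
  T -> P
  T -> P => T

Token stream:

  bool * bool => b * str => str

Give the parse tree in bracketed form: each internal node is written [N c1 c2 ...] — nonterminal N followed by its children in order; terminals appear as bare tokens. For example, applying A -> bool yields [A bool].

[T [P [P [A bool]] * [A bool]] => [T [P [P [A b]] * [A str]] => [T [P [A str]]]]]

T
P => T
P * A => T
A * A => T
bool * A => T
bool * bool => T
bool * bool => P => T
bool * bool => P * A => T
bool * bool => A * A => T
bool * bool => b * A => T
bool * bool => b * str => T
bool * bool => b * str => P
bool * bool => b * str => A
bool * bool => b * str => str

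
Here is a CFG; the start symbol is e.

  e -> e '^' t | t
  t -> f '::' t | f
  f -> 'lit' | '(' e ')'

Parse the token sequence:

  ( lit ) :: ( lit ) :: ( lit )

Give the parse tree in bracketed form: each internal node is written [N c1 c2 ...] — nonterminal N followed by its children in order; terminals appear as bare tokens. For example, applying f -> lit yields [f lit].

e
t
f :: t
( e ) :: t
( t ) :: t
( f ) :: t
( lit ) :: t
( lit ) :: f :: t
( lit ) :: ( e ) :: t
( lit ) :: ( t ) :: t
( lit ) :: ( f ) :: t
( lit ) :: ( lit ) :: t
( lit ) :: ( lit ) :: f
( lit ) :: ( lit ) :: ( e )
( lit ) :: ( lit ) :: ( t )
( lit ) :: ( lit ) :: ( f )
( lit ) :: ( lit ) :: ( lit )

[e [t [f ( [e [t [f lit]]] )] :: [t [f ( [e [t [f lit]]] )] :: [t [f ( [e [t [f lit]]] )]]]]]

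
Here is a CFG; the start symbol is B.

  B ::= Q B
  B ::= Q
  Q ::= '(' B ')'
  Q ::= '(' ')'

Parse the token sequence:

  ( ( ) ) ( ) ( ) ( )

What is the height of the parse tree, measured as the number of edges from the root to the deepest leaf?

5

[B [Q ( [B [Q ( )]] )] [B [Q ( )] [B [Q ( )] [B [Q ( )]]]]]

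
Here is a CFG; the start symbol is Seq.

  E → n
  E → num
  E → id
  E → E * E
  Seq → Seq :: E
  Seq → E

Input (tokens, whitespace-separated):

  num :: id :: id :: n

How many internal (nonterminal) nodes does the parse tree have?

8

[Seq [Seq [Seq [Seq [E num]] :: [E id]] :: [E id]] :: [E n]]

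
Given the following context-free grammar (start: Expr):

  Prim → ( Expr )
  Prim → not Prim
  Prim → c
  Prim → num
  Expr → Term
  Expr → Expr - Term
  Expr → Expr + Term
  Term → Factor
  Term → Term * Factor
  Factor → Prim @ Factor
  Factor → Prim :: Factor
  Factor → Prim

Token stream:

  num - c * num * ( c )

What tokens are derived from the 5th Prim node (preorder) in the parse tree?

[Expr [Expr [Term [Factor [Prim num]]]] - [Term [Term [Term [Factor [Prim c]]] * [Factor [Prim num]]] * [Factor [Prim ( [Expr [Term [Factor [Prim c]]]] )]]]]

c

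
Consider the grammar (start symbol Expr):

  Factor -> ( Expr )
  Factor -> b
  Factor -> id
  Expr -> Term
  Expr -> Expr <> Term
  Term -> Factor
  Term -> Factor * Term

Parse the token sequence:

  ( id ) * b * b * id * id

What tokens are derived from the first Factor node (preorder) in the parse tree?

( id )

[Expr [Term [Factor ( [Expr [Term [Factor id]]] )] * [Term [Factor b] * [Term [Factor b] * [Term [Factor id] * [Term [Factor id]]]]]]]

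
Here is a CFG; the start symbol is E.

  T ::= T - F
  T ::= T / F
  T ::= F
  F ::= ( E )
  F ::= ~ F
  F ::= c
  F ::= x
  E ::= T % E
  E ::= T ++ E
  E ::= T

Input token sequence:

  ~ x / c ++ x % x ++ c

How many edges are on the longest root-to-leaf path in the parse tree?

6

[E [T [T [F ~ [F x]]] / [F c]] ++ [E [T [F x]] % [E [T [F x]] ++ [E [T [F c]]]]]]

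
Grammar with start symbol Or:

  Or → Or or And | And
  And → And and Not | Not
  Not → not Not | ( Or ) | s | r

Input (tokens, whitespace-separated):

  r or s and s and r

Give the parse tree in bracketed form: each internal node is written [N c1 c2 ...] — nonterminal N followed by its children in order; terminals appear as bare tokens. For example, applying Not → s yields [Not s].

Or
Or or And
And or And
Not or And
r or And
r or And and Not
r or And and Not and Not
r or Not and Not and Not
r or s and Not and Not
r or s and s and Not
r or s and s and r

[Or [Or [And [Not r]]] or [And [And [And [Not s]] and [Not s]] and [Not r]]]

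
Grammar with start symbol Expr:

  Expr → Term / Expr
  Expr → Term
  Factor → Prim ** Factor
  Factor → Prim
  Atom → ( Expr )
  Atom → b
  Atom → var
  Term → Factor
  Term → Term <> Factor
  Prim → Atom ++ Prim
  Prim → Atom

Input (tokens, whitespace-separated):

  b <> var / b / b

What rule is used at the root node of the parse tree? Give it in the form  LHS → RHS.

Expr → Term / Expr

[Expr [Term [Term [Factor [Prim [Atom b]]]] <> [Factor [Prim [Atom var]]]] / [Expr [Term [Factor [Prim [Atom b]]]] / [Expr [Term [Factor [Prim [Atom b]]]]]]]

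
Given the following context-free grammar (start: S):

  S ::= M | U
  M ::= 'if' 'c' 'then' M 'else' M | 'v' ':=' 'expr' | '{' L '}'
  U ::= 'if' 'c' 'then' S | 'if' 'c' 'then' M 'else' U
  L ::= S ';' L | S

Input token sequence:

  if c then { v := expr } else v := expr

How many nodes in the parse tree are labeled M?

[S [M if c then [M { [L [S [M v := expr]]] }] else [M v := expr]]]

4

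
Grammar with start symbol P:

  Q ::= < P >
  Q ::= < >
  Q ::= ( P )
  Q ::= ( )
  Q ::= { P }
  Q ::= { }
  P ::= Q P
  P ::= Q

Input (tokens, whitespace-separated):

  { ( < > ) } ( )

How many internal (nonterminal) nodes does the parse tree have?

8

[P [Q { [P [Q ( [P [Q < >]] )]] }] [P [Q ( )]]]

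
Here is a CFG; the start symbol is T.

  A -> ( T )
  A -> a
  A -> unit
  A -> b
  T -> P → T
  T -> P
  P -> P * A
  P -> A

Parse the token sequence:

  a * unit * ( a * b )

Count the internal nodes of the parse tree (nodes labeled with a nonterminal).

[T [P [P [P [A a]] * [A unit]] * [A ( [T [P [P [A a]] * [A b]]] )]]]

12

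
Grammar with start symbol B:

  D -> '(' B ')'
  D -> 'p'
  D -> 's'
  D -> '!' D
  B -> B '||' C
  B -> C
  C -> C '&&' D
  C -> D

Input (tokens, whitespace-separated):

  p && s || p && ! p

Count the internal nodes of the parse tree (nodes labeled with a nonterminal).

[B [B [C [C [D p]] && [D s]]] || [C [C [D p]] && [D ! [D p]]]]

11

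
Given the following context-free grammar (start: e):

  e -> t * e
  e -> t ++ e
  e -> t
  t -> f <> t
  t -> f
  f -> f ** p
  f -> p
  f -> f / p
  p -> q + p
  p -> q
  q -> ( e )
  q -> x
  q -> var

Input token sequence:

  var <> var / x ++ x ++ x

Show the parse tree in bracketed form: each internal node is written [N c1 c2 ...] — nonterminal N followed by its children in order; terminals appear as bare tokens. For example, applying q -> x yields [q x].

[e [t [f [p [q var]]] <> [t [f [f [p [q var]]] / [p [q x]]]]] ++ [e [t [f [p [q x]]]] ++ [e [t [f [p [q x]]]]]]]

e
t ++ e
f <> t ++ e
p <> t ++ e
q <> t ++ e
var <> t ++ e
var <> f ++ e
var <> f / p ++ e
var <> p / p ++ e
var <> q / p ++ e
var <> var / p ++ e
var <> var / q ++ e
var <> var / x ++ e
var <> var / x ++ t ++ e
var <> var / x ++ f ++ e
var <> var / x ++ p ++ e
var <> var / x ++ q ++ e
var <> var / x ++ x ++ e
var <> var / x ++ x ++ t
var <> var / x ++ x ++ f
var <> var / x ++ x ++ p
var <> var / x ++ x ++ q
var <> var / x ++ x ++ x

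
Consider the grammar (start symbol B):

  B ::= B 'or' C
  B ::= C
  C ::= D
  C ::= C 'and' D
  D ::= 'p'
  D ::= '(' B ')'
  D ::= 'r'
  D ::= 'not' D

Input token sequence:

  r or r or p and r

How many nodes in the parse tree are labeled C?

4

[B [B [B [C [D r]]] or [C [D r]]] or [C [C [D p]] and [D r]]]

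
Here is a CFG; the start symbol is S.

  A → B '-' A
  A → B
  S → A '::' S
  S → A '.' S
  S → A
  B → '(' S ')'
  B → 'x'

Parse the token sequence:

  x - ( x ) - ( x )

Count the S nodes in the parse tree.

[S [A [B x] - [A [B ( [S [A [B x]]] )] - [A [B ( [S [A [B x]]] )]]]]]

3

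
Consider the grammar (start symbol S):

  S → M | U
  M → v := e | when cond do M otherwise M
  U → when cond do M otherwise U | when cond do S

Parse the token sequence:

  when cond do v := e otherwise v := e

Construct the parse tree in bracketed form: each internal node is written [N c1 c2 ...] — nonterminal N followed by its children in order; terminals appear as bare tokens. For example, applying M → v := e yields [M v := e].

[S [M when cond do [M v := e] otherwise [M v := e]]]

S
M
when cond do M otherwise M
when cond do v := e otherwise M
when cond do v := e otherwise v := e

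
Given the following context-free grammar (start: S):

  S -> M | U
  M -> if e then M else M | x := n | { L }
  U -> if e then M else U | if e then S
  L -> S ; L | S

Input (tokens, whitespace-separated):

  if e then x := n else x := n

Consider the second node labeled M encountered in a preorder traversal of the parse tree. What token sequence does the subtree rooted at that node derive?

x := n

[S [M if e then [M x := n] else [M x := n]]]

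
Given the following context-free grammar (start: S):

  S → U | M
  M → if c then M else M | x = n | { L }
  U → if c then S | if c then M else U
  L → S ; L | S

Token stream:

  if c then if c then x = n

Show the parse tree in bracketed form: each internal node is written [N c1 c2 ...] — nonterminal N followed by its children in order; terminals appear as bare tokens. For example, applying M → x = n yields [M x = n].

S
U
if c then S
if c then U
if c then if c then S
if c then if c then M
if c then if c then x = n

[S [U if c then [S [U if c then [S [M x = n]]]]]]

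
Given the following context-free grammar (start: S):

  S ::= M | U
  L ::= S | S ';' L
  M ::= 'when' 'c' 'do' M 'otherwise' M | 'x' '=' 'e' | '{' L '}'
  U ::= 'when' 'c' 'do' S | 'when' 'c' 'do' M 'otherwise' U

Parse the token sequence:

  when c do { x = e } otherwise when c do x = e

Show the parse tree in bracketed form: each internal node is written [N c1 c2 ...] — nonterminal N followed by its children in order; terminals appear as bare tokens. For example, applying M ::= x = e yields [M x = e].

S
U
when c do M otherwise U
when c do { L } otherwise U
when c do { S } otherwise U
when c do { M } otherwise U
when c do { x = e } otherwise U
when c do { x = e } otherwise when c do S
when c do { x = e } otherwise when c do M
when c do { x = e } otherwise when c do x = e

[S [U when c do [M { [L [S [M x = e]]] }] otherwise [U when c do [S [M x = e]]]]]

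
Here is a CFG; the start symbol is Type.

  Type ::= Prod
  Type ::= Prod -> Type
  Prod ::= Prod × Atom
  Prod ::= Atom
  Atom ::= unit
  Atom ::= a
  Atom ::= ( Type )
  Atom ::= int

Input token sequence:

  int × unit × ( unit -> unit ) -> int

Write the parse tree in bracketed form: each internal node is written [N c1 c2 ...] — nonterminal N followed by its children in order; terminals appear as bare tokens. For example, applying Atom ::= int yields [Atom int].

[Type [Prod [Prod [Prod [Atom int]] × [Atom unit]] × [Atom ( [Type [Prod [Atom unit]] -> [Type [Prod [Atom unit]]]] )]] -> [Type [Prod [Atom int]]]]

Type
Prod -> Type
Prod × Atom -> Type
Prod × Atom × Atom -> Type
Atom × Atom × Atom -> Type
int × Atom × Atom -> Type
int × unit × Atom -> Type
int × unit × ( Type ) -> Type
int × unit × ( Prod -> Type ) -> Type
int × unit × ( Atom -> Type ) -> Type
int × unit × ( unit -> Type ) -> Type
int × unit × ( unit -> Prod ) -> Type
int × unit × ( unit -> Atom ) -> Type
int × unit × ( unit -> unit ) -> Type
int × unit × ( unit -> unit ) -> Prod
int × unit × ( unit -> unit ) -> Atom
int × unit × ( unit -> unit ) -> int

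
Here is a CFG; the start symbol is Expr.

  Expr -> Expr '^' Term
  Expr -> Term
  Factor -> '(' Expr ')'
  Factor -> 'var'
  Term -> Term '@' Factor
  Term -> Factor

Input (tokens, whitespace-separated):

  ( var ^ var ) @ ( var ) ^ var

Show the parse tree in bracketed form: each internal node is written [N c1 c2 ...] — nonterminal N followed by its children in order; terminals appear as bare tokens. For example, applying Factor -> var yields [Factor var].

[Expr [Expr [Term [Term [Factor ( [Expr [Expr [Term [Factor var]]] ^ [Term [Factor var]]] )]] @ [Factor ( [Expr [Term [Factor var]]] )]]] ^ [Term [Factor var]]]

Expr
Expr ^ Term
Term ^ Term
Term @ Factor ^ Term
Factor @ Factor ^ Term
( Expr ) @ Factor ^ Term
( Expr ^ Term ) @ Factor ^ Term
( Term ^ Term ) @ Factor ^ Term
( Factor ^ Term ) @ Factor ^ Term
( var ^ Term ) @ Factor ^ Term
( var ^ Factor ) @ Factor ^ Term
( var ^ var ) @ Factor ^ Term
( var ^ var ) @ ( Expr ) ^ Term
( var ^ var ) @ ( Term ) ^ Term
( var ^ var ) @ ( Factor ) ^ Term
( var ^ var ) @ ( var ) ^ Term
( var ^ var ) @ ( var ) ^ Factor
( var ^ var ) @ ( var ) ^ var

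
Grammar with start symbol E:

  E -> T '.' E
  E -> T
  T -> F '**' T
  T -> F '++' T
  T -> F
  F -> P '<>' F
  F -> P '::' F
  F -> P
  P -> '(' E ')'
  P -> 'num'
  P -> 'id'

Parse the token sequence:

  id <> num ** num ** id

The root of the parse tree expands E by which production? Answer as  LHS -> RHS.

[E [T [F [P id] <> [F [P num]]] ** [T [F [P num]] ** [T [F [P id]]]]]]

E -> T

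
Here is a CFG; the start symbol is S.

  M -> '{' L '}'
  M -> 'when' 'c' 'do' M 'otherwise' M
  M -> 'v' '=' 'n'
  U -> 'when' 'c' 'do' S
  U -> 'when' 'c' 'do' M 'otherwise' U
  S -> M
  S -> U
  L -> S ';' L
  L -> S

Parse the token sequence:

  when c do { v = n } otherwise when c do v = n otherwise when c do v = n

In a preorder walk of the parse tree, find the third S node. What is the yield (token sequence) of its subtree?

[S [U when c do [M { [L [S [M v = n]]] }] otherwise [U when c do [M v = n] otherwise [U when c do [S [M v = n]]]]]]

v = n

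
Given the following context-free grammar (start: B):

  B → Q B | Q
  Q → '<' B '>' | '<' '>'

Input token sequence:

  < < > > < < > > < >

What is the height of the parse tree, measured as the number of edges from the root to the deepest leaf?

[B [Q < [B [Q < >]] >] [B [Q < [B [Q < >]] >] [B [Q < >]]]]

5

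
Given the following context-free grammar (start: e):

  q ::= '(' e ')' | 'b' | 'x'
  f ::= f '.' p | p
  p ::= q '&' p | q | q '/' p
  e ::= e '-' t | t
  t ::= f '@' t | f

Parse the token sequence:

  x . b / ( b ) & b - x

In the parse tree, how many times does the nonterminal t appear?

3

[e [e [t [f [f [p [q x]]] . [p [q b] / [p [q ( [e [t [f [p [q b]]]]] )] & [p [q b]]]]]]] - [t [f [p [q x]]]]]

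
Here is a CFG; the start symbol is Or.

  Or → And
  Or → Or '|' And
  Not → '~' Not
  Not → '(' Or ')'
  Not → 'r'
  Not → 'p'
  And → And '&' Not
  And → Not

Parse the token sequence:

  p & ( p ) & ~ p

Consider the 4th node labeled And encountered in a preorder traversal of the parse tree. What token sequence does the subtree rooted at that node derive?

p

[Or [And [And [And [Not p]] & [Not ( [Or [And [Not p]]] )]] & [Not ~ [Not p]]]]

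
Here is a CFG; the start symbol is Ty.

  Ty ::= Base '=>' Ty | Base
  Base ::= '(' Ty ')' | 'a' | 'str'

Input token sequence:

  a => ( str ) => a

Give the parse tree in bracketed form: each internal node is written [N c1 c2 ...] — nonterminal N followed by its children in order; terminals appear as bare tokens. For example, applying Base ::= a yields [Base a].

Ty
Base => Ty
a => Ty
a => Base => Ty
a => ( Ty ) => Ty
a => ( Base ) => Ty
a => ( str ) => Ty
a => ( str ) => Base
a => ( str ) => a

[Ty [Base a] => [Ty [Base ( [Ty [Base str]] )] => [Ty [Base a]]]]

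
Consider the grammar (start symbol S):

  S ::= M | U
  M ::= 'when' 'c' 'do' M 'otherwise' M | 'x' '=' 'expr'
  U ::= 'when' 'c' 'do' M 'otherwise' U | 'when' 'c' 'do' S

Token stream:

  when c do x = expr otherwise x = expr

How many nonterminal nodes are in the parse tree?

4

[S [M when c do [M x = expr] otherwise [M x = expr]]]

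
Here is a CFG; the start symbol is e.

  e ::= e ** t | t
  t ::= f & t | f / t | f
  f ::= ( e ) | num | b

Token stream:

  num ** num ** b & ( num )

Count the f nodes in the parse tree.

5

[e [e [e [t [f num]]] ** [t [f num]]] ** [t [f b] & [t [f ( [e [t [f num]]] )]]]]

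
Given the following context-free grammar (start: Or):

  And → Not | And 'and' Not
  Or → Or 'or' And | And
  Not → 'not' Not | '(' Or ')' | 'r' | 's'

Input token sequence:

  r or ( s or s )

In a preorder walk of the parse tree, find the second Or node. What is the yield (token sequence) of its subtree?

[Or [Or [And [Not r]]] or [And [Not ( [Or [Or [And [Not s]]] or [And [Not s]]] )]]]

r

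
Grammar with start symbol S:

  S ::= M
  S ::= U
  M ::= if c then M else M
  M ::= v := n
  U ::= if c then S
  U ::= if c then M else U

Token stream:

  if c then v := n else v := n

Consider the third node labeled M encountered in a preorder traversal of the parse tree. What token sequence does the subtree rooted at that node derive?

[S [M if c then [M v := n] else [M v := n]]]

v := n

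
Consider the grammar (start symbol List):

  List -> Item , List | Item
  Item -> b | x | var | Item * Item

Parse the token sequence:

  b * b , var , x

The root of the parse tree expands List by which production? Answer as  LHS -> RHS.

[List [Item [Item b] * [Item b]] , [List [Item var] , [List [Item x]]]]

List -> Item , List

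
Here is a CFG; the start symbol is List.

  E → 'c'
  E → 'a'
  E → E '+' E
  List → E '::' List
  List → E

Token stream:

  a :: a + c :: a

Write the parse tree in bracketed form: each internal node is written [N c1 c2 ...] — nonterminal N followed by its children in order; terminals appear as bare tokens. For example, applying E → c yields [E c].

[List [E a] :: [List [E [E a] + [E c]] :: [List [E a]]]]

List
E :: List
a :: List
a :: E :: List
a :: E + E :: List
a :: a + E :: List
a :: a + c :: List
a :: a + c :: E
a :: a + c :: a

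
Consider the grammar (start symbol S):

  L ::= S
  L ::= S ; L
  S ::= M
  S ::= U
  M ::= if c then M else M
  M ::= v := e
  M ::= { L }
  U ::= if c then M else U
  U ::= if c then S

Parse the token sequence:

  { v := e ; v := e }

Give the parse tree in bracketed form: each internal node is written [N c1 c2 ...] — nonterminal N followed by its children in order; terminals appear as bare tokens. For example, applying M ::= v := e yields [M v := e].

[S [M { [L [S [M v := e]] ; [L [S [M v := e]]]] }]]

S
M
{ L }
{ S ; L }
{ M ; L }
{ v := e ; L }
{ v := e ; S }
{ v := e ; M }
{ v := e ; v := e }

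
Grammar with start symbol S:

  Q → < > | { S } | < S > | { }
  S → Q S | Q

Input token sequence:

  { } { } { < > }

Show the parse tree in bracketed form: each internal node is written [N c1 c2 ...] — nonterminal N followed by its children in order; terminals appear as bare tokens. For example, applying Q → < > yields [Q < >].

S
Q S
{ } S
{ } Q S
{ } { } S
{ } { } Q
{ } { } { S }
{ } { } { Q }
{ } { } { < > }

[S [Q { }] [S [Q { }] [S [Q { [S [Q < >]] }]]]]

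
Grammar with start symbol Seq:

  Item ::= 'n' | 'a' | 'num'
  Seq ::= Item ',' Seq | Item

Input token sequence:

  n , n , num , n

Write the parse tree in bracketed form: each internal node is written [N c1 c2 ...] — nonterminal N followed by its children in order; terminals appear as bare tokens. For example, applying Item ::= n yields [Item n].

[Seq [Item n] , [Seq [Item n] , [Seq [Item num] , [Seq [Item n]]]]]

Seq
Item , Seq
n , Seq
n , Item , Seq
n , n , Seq
n , n , Item , Seq
n , n , num , Seq
n , n , num , Item
n , n , num , n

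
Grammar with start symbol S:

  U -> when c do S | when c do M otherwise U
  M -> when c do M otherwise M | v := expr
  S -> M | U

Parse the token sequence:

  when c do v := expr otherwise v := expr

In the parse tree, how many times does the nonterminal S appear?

1

[S [M when c do [M v := expr] otherwise [M v := expr]]]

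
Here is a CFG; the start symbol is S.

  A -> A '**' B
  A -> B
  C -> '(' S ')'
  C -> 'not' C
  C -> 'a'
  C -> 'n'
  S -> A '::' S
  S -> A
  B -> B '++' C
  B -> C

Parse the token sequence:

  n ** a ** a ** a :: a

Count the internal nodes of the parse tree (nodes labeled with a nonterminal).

[S [A [A [A [A [B [C n]]] ** [B [C a]]] ** [B [C a]]] ** [B [C a]]] :: [S [A [B [C a]]]]]

17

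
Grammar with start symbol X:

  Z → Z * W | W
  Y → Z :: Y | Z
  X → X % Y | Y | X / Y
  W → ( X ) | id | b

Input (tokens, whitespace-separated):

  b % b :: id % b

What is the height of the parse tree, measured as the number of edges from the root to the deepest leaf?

6

[X [X [X [Y [Z [W b]]]] % [Y [Z [W b]] :: [Y [Z [W id]]]]] % [Y [Z [W b]]]]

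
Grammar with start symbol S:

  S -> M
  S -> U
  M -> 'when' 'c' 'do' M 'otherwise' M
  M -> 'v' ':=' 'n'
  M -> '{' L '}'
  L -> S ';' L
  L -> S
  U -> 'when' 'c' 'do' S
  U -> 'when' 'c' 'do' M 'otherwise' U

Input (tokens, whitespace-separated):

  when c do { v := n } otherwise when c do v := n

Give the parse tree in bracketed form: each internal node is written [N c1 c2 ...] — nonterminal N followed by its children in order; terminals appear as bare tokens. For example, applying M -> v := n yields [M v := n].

[S [U when c do [M { [L [S [M v := n]]] }] otherwise [U when c do [S [M v := n]]]]]

S
U
when c do M otherwise U
when c do { L } otherwise U
when c do { S } otherwise U
when c do { M } otherwise U
when c do { v := n } otherwise U
when c do { v := n } otherwise when c do S
when c do { v := n } otherwise when c do M
when c do { v := n } otherwise when c do v := n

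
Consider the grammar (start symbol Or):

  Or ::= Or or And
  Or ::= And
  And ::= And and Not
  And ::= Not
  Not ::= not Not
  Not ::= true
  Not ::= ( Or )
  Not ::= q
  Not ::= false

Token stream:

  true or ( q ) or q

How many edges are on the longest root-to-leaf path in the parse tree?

7

[Or [Or [Or [And [Not true]]] or [And [Not ( [Or [And [Not q]]] )]]] or [And [Not q]]]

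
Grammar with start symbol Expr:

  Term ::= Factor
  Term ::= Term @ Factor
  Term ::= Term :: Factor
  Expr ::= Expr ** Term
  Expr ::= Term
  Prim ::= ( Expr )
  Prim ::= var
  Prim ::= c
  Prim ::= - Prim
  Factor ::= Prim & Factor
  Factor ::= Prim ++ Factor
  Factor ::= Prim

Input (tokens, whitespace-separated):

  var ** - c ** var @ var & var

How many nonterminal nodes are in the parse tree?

[Expr [Expr [Expr [Term [Factor [Prim var]]]] ** [Term [Factor [Prim - [Prim c]]]]] ** [Term [Term [Factor [Prim var]]] @ [Factor [Prim var] & [Factor [Prim var]]]]]

18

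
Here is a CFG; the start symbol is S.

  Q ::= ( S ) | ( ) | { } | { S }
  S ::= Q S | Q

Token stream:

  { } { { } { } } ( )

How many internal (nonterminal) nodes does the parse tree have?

[S [Q { }] [S [Q { [S [Q { }] [S [Q { }]]] }] [S [Q ( )]]]]

10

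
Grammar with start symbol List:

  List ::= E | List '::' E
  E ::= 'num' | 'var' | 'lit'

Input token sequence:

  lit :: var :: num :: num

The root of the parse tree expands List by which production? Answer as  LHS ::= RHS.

[List [List [List [List [E lit]] :: [E var]] :: [E num]] :: [E num]]

List ::= List '::' E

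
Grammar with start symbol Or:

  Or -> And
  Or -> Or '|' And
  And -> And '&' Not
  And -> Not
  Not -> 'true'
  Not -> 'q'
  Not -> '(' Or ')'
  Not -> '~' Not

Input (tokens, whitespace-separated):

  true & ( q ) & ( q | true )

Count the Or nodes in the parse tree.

4

[Or [And [And [And [Not true]] & [Not ( [Or [And [Not q]]] )]] & [Not ( [Or [Or [And [Not q]]] | [And [Not true]]] )]]]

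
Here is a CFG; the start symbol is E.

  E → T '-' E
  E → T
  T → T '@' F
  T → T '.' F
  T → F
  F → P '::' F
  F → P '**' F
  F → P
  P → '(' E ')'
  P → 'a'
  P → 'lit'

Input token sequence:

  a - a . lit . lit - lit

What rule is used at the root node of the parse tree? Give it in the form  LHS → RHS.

[E [T [F [P a]]] - [E [T [T [T [F [P a]]] . [F [P lit]]] . [F [P lit]]] - [E [T [F [P lit]]]]]]

E → T '-' E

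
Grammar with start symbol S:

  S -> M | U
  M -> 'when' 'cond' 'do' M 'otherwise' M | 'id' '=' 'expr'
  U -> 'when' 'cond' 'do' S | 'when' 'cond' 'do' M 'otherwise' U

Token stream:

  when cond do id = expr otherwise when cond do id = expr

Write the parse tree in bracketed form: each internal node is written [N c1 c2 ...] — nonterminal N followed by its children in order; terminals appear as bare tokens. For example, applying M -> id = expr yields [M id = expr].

[S [U when cond do [M id = expr] otherwise [U when cond do [S [M id = expr]]]]]

S
U
when cond do M otherwise U
when cond do id = expr otherwise U
when cond do id = expr otherwise when cond do S
when cond do id = expr otherwise when cond do M
when cond do id = expr otherwise when cond do id = expr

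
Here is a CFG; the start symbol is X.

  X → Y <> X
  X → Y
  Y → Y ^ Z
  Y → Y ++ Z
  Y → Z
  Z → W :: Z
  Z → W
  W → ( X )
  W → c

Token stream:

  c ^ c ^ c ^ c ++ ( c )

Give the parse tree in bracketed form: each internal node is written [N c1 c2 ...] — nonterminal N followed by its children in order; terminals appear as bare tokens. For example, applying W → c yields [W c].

[X [Y [Y [Y [Y [Y [Z [W c]]] ^ [Z [W c]]] ^ [Z [W c]]] ^ [Z [W c]]] ++ [Z [W ( [X [Y [Z [W c]]]] )]]]]

X
Y
Y ++ Z
Y ^ Z ++ Z
Y ^ Z ^ Z ++ Z
Y ^ Z ^ Z ^ Z ++ Z
Z ^ Z ^ Z ^ Z ++ Z
W ^ Z ^ Z ^ Z ++ Z
c ^ Z ^ Z ^ Z ++ Z
c ^ W ^ Z ^ Z ++ Z
c ^ c ^ Z ^ Z ++ Z
c ^ c ^ W ^ Z ++ Z
c ^ c ^ c ^ Z ++ Z
c ^ c ^ c ^ W ++ Z
c ^ c ^ c ^ c ++ Z
c ^ c ^ c ^ c ++ W
c ^ c ^ c ^ c ++ ( X )
c ^ c ^ c ^ c ++ ( Y )
c ^ c ^ c ^ c ++ ( Z )
c ^ c ^ c ^ c ++ ( W )
c ^ c ^ c ^ c ++ ( c )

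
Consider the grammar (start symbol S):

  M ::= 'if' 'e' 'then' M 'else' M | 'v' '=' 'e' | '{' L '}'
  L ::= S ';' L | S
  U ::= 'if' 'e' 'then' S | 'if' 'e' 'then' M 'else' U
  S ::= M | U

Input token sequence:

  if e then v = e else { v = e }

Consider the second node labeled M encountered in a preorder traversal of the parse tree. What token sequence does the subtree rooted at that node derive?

v = e

[S [M if e then [M v = e] else [M { [L [S [M v = e]]] }]]]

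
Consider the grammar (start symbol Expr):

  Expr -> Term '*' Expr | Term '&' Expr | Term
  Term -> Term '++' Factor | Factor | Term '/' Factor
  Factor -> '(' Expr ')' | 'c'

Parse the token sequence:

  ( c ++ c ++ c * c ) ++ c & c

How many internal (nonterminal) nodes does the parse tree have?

18

[Expr [Term [Term [Factor ( [Expr [Term [Term [Term [Factor c]] ++ [Factor c]] ++ [Factor c]] * [Expr [Term [Factor c]]]] )]] ++ [Factor c]] & [Expr [Term [Factor c]]]]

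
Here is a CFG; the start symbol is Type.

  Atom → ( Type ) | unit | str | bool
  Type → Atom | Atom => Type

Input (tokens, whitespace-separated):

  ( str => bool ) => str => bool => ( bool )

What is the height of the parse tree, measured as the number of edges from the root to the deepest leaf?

[Type [Atom ( [Type [Atom str] => [Type [Atom bool]]] )] => [Type [Atom str] => [Type [Atom bool] => [Type [Atom ( [Type [Atom bool]] )]]]]]

7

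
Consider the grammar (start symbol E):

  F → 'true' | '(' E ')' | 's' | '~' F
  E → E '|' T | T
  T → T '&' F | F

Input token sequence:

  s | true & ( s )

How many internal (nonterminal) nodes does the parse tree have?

[E [E [T [F s]]] | [T [T [F true]] & [F ( [E [T [F s]]] )]]]

11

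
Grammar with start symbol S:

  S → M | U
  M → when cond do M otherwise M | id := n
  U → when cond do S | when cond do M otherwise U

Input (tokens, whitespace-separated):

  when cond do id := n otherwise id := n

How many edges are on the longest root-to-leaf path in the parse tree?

[S [M when cond do [M id := n] otherwise [M id := n]]]

3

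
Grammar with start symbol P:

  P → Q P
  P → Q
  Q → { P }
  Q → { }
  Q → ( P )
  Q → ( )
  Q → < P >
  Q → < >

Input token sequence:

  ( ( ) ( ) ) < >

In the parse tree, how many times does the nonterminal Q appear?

[P [Q ( [P [Q ( )] [P [Q ( )]]] )] [P [Q < >]]]

4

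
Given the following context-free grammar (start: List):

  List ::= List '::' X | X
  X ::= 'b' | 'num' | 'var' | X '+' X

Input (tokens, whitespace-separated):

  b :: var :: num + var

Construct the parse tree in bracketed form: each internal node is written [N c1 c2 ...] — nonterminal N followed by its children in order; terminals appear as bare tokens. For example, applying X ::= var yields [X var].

List
List :: X
List :: X :: X
X :: X :: X
b :: X :: X
b :: var :: X
b :: var :: X + X
b :: var :: num + X
b :: var :: num + var

[List [List [List [X b]] :: [X var]] :: [X [X num] + [X var]]]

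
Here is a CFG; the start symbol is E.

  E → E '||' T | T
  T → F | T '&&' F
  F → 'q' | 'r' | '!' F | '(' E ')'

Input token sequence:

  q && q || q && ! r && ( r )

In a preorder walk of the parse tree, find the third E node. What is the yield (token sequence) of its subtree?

[E [E [T [T [F q]] && [F q]]] || [T [T [T [F q]] && [F ! [F r]]] && [F ( [E [T [F r]]] )]]]

r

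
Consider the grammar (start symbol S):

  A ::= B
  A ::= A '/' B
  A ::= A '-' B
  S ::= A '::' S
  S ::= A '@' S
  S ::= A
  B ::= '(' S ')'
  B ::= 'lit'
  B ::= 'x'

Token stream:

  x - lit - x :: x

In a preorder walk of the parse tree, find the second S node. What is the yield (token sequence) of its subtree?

x

[S [A [A [A [B x]] - [B lit]] - [B x]] :: [S [A [B x]]]]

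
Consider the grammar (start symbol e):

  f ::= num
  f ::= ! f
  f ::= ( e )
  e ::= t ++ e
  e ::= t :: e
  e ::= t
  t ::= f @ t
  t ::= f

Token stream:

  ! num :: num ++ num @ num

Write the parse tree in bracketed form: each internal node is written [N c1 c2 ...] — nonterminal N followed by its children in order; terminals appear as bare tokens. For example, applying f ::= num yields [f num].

[e [t [f ! [f num]]] :: [e [t [f num]] ++ [e [t [f num] @ [t [f num]]]]]]

e
t :: e
f :: e
! f :: e
! num :: e
! num :: t ++ e
! num :: f ++ e
! num :: num ++ e
! num :: num ++ t
! num :: num ++ f @ t
! num :: num ++ num @ t
! num :: num ++ num @ f
! num :: num ++ num @ num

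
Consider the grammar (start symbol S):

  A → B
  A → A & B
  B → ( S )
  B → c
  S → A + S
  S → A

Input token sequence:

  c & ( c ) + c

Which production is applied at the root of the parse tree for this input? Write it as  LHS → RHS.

[S [A [A [B c]] & [B ( [S [A [B c]]] )]] + [S [A [B c]]]]

S → A + S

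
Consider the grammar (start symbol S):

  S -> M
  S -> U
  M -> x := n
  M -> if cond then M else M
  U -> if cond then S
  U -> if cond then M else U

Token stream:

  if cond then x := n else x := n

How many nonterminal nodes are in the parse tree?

[S [M if cond then [M x := n] else [M x := n]]]

4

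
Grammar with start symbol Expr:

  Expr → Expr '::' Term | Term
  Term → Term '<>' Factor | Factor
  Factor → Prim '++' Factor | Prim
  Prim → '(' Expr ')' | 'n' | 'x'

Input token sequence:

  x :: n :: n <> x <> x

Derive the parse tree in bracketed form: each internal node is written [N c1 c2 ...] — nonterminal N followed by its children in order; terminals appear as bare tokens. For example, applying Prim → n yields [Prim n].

[Expr [Expr [Expr [Term [Factor [Prim x]]]] :: [Term [Factor [Prim n]]]] :: [Term [Term [Term [Factor [Prim n]]] <> [Factor [Prim x]]] <> [Factor [Prim x]]]]

Expr
Expr :: Term
Expr :: Term :: Term
Term :: Term :: Term
Factor :: Term :: Term
Prim :: Term :: Term
x :: Term :: Term
x :: Factor :: Term
x :: Prim :: Term
x :: n :: Term
x :: n :: Term <> Factor
x :: n :: Term <> Factor <> Factor
x :: n :: Factor <> Factor <> Factor
x :: n :: Prim <> Factor <> Factor
x :: n :: n <> Factor <> Factor
x :: n :: n <> Prim <> Factor
x :: n :: n <> x <> Factor
x :: n :: n <> x <> Prim
x :: n :: n <> x <> x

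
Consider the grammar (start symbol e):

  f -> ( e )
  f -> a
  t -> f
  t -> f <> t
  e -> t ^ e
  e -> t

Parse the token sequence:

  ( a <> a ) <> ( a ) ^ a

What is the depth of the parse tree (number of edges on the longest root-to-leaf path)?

7

[e [t [f ( [e [t [f a] <> [t [f a]]]] )] <> [t [f ( [e [t [f a]]] )]]] ^ [e [t [f a]]]]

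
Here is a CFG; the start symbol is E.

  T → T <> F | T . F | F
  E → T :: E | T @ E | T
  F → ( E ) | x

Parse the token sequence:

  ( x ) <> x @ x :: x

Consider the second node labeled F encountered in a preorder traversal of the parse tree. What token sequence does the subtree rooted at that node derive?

x

[E [T [T [F ( [E [T [F x]]] )]] <> [F x]] @ [E [T [F x]] :: [E [T [F x]]]]]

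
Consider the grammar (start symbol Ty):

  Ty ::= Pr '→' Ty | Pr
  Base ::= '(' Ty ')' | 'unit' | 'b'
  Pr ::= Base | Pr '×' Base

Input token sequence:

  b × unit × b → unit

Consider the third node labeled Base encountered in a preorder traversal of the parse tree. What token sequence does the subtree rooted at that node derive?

b

[Ty [Pr [Pr [Pr [Base b]] × [Base unit]] × [Base b]] → [Ty [Pr [Base unit]]]]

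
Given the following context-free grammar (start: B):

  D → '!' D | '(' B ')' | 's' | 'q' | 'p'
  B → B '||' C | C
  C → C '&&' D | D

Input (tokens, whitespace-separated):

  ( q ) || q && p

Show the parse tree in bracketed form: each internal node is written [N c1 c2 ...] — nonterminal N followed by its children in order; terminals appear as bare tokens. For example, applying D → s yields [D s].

B
B || C
C || C
D || C
( B ) || C
( C ) || C
( D ) || C
( q ) || C
( q ) || C && D
( q ) || D && D
( q ) || q && D
( q ) || q && p

[B [B [C [D ( [B [C [D q]]] )]]] || [C [C [D q]] && [D p]]]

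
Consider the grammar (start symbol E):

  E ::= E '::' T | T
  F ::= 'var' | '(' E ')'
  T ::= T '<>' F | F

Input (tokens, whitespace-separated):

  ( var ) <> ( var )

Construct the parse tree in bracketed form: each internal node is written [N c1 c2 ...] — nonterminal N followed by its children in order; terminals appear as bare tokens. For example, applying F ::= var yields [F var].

E
T
T <> F
F <> F
( E ) <> F
( T ) <> F
( F ) <> F
( var ) <> F
( var ) <> ( E )
( var ) <> ( T )
( var ) <> ( F )
( var ) <> ( var )

[E [T [T [F ( [E [T [F var]]] )]] <> [F ( [E [T [F var]]] )]]]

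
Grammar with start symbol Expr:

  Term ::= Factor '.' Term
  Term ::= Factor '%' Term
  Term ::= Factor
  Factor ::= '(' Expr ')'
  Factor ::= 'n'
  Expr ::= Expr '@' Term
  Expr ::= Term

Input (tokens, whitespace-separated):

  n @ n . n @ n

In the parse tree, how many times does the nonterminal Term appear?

[Expr [Expr [Expr [Term [Factor n]]] @ [Term [Factor n] . [Term [Factor n]]]] @ [Term [Factor n]]]

4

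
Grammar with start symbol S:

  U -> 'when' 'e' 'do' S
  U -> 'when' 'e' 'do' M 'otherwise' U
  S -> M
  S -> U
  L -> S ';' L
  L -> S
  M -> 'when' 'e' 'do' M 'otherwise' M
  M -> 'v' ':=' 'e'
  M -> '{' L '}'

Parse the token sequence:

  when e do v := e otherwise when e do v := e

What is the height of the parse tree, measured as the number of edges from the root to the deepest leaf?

5

[S [U when e do [M v := e] otherwise [U when e do [S [M v := e]]]]]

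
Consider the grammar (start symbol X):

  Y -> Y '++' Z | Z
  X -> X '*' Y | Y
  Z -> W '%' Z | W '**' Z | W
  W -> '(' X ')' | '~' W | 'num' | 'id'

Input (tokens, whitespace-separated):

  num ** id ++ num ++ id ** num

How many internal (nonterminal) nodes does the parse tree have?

14

[X [Y [Y [Y [Z [W num] ** [Z [W id]]]] ++ [Z [W num]]] ++ [Z [W id] ** [Z [W num]]]]]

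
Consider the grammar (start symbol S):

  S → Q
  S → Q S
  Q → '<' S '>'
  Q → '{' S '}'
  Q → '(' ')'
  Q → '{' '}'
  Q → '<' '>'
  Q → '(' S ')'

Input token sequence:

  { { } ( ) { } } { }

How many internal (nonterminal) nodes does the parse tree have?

10

[S [Q { [S [Q { }] [S [Q ( )] [S [Q { }]]]] }] [S [Q { }]]]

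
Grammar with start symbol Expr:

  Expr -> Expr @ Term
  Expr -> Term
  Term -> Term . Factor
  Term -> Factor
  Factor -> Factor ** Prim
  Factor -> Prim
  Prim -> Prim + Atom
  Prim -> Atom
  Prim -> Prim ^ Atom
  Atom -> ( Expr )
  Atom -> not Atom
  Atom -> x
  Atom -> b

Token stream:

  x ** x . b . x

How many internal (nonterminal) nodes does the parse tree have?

[Expr [Term [Term [Term [Factor [Factor [Prim [Atom x]]] ** [Prim [Atom x]]]] . [Factor [Prim [Atom b]]]] . [Factor [Prim [Atom x]]]]]

16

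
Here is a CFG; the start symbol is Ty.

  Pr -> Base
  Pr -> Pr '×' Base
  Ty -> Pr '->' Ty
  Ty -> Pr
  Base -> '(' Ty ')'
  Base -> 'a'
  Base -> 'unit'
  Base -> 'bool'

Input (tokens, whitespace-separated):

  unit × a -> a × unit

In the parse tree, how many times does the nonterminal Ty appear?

2

[Ty [Pr [Pr [Base unit]] × [Base a]] -> [Ty [Pr [Pr [Base a]] × [Base unit]]]]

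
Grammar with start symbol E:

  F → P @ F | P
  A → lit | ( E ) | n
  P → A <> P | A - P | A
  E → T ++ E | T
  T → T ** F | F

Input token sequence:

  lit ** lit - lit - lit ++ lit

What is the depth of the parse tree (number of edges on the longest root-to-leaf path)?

7

[E [T [T [F [P [A lit]]]] ** [F [P [A lit] - [P [A lit] - [P [A lit]]]]]] ++ [E [T [F [P [A lit]]]]]]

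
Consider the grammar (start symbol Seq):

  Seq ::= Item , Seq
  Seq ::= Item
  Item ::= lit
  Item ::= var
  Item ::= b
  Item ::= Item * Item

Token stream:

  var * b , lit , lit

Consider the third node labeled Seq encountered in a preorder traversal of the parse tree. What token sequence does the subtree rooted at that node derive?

lit

[Seq [Item [Item var] * [Item b]] , [Seq [Item lit] , [Seq [Item lit]]]]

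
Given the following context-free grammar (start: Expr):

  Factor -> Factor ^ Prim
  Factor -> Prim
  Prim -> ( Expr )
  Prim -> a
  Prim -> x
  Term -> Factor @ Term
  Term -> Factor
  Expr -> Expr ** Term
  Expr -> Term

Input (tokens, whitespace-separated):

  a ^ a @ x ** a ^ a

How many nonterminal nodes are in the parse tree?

15

[Expr [Expr [Term [Factor [Factor [Prim a]] ^ [Prim a]] @ [Term [Factor [Prim x]]]]] ** [Term [Factor [Factor [Prim a]] ^ [Prim a]]]]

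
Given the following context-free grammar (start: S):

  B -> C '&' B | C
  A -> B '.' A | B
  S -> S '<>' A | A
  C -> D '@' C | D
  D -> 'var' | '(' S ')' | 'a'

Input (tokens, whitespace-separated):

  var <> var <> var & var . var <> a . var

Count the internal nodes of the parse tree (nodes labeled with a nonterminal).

31

[S [S [S [S [A [B [C [D var]]]]] <> [A [B [C [D var]]]]] <> [A [B [C [D var]] & [B [C [D var]]]] . [A [B [C [D var]]]]]] <> [A [B [C [D a]]] . [A [B [C [D var]]]]]]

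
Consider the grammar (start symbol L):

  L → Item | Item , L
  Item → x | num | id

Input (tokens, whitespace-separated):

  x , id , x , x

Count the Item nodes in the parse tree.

[L [Item x] , [L [Item id] , [L [Item x] , [L [Item x]]]]]

4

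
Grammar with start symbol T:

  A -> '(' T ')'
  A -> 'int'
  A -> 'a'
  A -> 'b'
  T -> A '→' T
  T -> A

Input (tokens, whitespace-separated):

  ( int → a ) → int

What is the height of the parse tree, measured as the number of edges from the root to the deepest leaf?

5

[T [A ( [T [A int] → [T [A a]]] )] → [T [A int]]]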